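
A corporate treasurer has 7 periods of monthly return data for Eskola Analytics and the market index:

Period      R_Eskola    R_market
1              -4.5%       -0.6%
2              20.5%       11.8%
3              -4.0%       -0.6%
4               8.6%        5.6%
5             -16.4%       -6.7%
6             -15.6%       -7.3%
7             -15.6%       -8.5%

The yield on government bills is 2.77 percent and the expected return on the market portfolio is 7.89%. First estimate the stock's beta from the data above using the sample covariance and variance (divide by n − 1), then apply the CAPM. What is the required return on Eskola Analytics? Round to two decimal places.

12.33%

Mean R_i = (-4.5 + 20.5 − 4.0 + 8.6 − 16.4 − 15.6 − 15.6) / 7 = -3.8571%
Mean R_m = (-0.6 + 11.8 − 0.6 + 5.6 − 6.7 − 7.3 − 8.5) / 7 = -0.9000%
Σ(R_i − R̄_i)(R_m − R̄_m) = 627.2200  ⇒  Cov = 627.2200 / 6 = 104.5367
Σ(R_m − R̄_m)² = 336.0800  ⇒  Var(R_m) = 336.0800 / 6 = 56.0133
β = Cov / Var(R_m) = 104.5367 / 56.0133 = 1.8663
MRP = 7.89% − 2.77% = 5.12%
E(R) = R_f + β × MRP = 2.77% + 1.8663 × 5.12% = 12.33%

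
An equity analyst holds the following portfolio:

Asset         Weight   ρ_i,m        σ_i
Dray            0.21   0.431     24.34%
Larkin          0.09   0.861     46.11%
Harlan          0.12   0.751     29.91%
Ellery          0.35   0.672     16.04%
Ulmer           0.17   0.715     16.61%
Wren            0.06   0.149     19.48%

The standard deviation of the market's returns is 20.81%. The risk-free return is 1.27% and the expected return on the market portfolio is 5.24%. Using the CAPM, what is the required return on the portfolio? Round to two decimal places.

β_Dray = 0.431 × 24.34% / 20.81% = 0.5041
β_Larkin = 0.861 × 46.11% / 20.81% = 1.9078
β_Harlan = 0.751 × 29.91% / 20.81% = 1.0794
β_Ellery = 0.672 × 16.04% / 20.81% = 0.5180
β_Ulmer = 0.715 × 16.61% / 20.81% = 0.5707
β_Wren = 0.149 × 19.48% / 20.81% = 0.1395
β_P = Σ w_i β_i = 0.21×0.5041 + 0.09×1.9078 + 0.12×1.0794 + 0.35×0.5180 + 0.17×0.5707 + 0.06×0.1395 = 0.6938
MRP = 5.24% − 1.27% = 3.97%
E(R_P) = R_f + β_P × MRP = 1.27% + 0.6938 × 3.97% = 4.02%

4.02%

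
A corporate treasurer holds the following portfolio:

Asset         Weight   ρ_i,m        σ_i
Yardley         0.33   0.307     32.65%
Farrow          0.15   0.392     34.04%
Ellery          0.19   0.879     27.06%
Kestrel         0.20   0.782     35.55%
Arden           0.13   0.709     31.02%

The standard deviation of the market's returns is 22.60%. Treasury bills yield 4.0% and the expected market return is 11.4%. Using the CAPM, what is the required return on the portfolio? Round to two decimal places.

β_Yardley = 0.307 × 32.65% / 22.60% = 0.4435
β_Farrow = 0.392 × 34.04% / 22.60% = 0.5904
β_Ellery = 0.879 × 27.06% / 22.60% = 1.0525
β_Kestrel = 0.782 × 35.55% / 22.60% = 1.2301
β_Arden = 0.709 × 31.02% / 22.60% = 0.9731
β_P = Σ w_i β_i = 0.33×0.4435 + 0.15×0.5904 + 0.19×1.0525 + 0.20×1.2301 + 0.13×0.9731 = 0.8074
MRP = 11.4% − 4.0% = 7.40%
E(R_P) = R_f + β_P × MRP = 4.0% + 0.8074 × 7.4% = 9.97%

9.97%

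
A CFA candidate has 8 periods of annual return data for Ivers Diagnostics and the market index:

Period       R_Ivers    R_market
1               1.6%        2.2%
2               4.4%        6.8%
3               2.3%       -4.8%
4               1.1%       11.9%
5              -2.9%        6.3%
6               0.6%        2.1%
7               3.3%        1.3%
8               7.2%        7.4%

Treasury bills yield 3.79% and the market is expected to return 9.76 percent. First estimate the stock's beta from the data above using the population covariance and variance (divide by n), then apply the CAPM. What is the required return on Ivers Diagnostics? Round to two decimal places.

3.89%

Mean R_i = (1.6 + 4.4 + 2.3 + 1.1 − 2.9 + 0.6 + 3.3 + 7.2) / 8 = 2.2000%
Mean R_m = (2.2 + 6.8 − 4.8 + 11.9 + 6.3 + 2.1 + 1.3 + 7.4) / 8 = 4.1500%
Σ(R_i − R̄_i)(R_m − R̄_m) = 3.0100  ⇒  Cov = 3.0100 / 8 = 0.3763
Σ(R_m − R̄_m)² = 178.5000  ⇒  Var(R_m) = 178.5000 / 8 = 22.3125
β = Cov / Var(R_m) = 0.3763 / 22.3125 = 0.0169
MRP = 9.76% − 3.79% = 5.97%
E(R) = R_f + β × MRP = 3.79% + 0.0169 × 5.97% = 3.89%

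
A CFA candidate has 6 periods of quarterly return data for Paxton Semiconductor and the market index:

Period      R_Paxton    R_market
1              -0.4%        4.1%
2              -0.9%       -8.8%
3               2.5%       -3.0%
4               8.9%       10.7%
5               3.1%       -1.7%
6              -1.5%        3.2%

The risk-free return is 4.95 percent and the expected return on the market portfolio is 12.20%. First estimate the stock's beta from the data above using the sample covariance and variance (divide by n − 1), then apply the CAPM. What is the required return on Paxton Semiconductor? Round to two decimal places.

7.35%

Mean R_i = (-0.4 − 0.9 + 2.5 + 8.9 + 3.1 − 1.5) / 6 = 1.9500%
Mean R_m = (4.1 − 8.8 − 3.0 + 10.7 − 1.7 + 3.2) / 6 = 0.7500%
Σ(R_i − R̄_i)(R_m − R̄_m) = 75.1650  ⇒  Cov = 75.1650 / 5 = 15.0330
Σ(R_m − R̄_m)² = 227.4950  ⇒  Var(R_m) = 227.4950 / 5 = 45.4990
β = Cov / Var(R_m) = 15.0330 / 45.4990 = 0.3304
MRP = 12.20% − 4.95% = 7.25%
E(R) = R_f + β × MRP = 4.95% + 0.3304 × 7.25% = 7.35%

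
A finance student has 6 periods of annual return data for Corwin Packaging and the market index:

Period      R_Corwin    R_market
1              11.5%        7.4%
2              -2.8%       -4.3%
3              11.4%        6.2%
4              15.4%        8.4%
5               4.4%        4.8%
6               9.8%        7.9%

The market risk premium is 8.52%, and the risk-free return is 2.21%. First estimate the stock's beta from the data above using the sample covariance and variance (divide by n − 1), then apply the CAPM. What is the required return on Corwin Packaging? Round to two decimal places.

Mean R_i = (11.5 − 2.8 + 11.4 + 15.4 + 4.4 + 9.8) / 6 = 8.2833%
Mean R_m = (7.4 − 4.3 + 6.2 + 8.4 + 4.8 + 7.9) / 6 = 5.0667%
Σ(R_i − R̄_i)(R_m − R̄_m) = 143.9067  ⇒  Cov = 143.9067 / 5 = 28.7813
Σ(R_m − R̄_m)² = 113.6733  ⇒  Var(R_m) = 113.6733 / 5 = 22.7347
β = Cov / Var(R_m) = 28.7813 / 22.7347 = 1.2660
E(R) = R_f + β × MRP = 2.21% + 1.2660 × 8.52% = 13.00%

13.00%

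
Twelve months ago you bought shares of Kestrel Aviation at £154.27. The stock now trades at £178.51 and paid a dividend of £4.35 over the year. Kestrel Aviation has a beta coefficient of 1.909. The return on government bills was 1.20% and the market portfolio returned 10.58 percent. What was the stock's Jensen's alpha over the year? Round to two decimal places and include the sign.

-0.57%

Realised HPR = (P1 + D1 − P0) / P0 = (178.51 + 4.35 − 154.27) / 154.27 = 28.59 / 154.27 = 18.5324%
MRP = 10.58% − 1.20% = 9.38%
CAPM required = R_f + β·MRP = 1.20% + 1.909 × 9.38% = 19.10642%
α = realised − required = 18.5324% − 19.10642% = -0.57%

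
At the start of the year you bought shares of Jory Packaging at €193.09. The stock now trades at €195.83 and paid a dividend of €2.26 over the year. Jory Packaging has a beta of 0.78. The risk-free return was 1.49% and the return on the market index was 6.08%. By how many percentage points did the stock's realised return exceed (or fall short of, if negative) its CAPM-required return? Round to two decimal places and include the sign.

-2.48%

Realised HPR = (P1 + D1 − P0) / P0 = (195.83 + 2.26 − 193.09) / 193.09 = 5.00 / 193.09 = 2.5895%
MRP = 6.08% − 1.49% = 4.59%
CAPM required = R_f + β·MRP = 1.49% + 0.78 × 4.59% = 5.0702%
α = realised − required = 2.5895% − 5.0702% = -2.48%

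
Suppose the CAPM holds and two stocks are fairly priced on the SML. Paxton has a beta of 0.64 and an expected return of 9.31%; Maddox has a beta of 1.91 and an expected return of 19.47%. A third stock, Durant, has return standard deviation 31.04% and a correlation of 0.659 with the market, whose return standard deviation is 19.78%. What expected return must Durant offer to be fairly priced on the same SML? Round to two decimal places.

12.46%

MRP = (19.47% − 9.31%) / (1.91 − 0.64) = 8.0000%
R_f = 9.31% − 0.64 × 8.0000% = 4.1900%
β_Durant = ρ·σ_i/σ_m = 0.659 × 31.04 / 19.78 = 1.0341
E(R_Durant) = R_f + β × MRP = 4.1900% + 1.0341 × 8.0000% = 12.46%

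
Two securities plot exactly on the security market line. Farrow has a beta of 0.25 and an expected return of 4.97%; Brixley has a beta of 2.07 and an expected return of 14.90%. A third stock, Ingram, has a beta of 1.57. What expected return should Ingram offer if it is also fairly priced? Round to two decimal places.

12.17%

MRP (SML slope) = (14.90% − 4.97%) / (2.07 − 0.25) = 9.93% / 1.82 = 5.4560%
R_f (intercept) = 4.97% − 0.25 × 5.4560% = 3.6060%
E(R_Ingram) = R_f + β × MRP = 3.6060% + 1.57 × 5.4560% = 12.17%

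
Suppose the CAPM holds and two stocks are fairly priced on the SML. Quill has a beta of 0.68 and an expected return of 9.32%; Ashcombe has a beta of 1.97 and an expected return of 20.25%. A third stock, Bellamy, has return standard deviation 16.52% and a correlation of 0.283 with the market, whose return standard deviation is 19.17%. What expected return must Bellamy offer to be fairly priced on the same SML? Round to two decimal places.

MRP = (20.25% − 9.32%) / (1.97 − 0.68) = 8.4729%
R_f = 9.32% − 0.68 × 8.4729% = 3.5584%
β_Bellamy = ρ·σ_i/σ_m = 0.283 × 16.52 / 19.17 = 0.2439
E(R_Bellamy) = R_f + β × MRP = 3.5584% + 0.2439 × 8.4729% = 5.62%

5.62%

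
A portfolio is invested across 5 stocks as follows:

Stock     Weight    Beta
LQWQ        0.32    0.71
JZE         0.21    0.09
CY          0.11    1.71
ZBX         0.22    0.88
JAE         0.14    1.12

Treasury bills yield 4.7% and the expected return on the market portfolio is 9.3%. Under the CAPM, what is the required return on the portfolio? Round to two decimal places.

8.31%

β_P = Σ w_i β_i = 0.32×0.71 + 0.21×0.09 + 0.11×1.71 + 0.22×0.88 + 0.14×1.12 = 0.7846
MRP = 9.3% − 4.7% = 4.60%
E(R_P) = R_f + β_P × MRP = 4.7% + 0.7846 × 4.6% = 8.31%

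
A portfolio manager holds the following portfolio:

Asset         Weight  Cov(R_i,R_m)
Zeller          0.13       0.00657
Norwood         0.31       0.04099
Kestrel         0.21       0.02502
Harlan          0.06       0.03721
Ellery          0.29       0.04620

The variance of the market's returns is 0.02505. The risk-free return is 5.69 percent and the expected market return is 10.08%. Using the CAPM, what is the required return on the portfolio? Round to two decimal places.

11.73%

β_Zeller = 0.00657 / 0.02505 = 0.2623
β_Norwood = 0.04099 / 0.02505 = 1.6363
β_Kestrel = 0.02502 / 0.02505 = 0.9988
β_Harlan = 0.03721 / 0.02505 = 1.4854
β_Ellery = 0.04620 / 0.02505 = 1.8443
β_P = Σ w_i β_i = 0.13×0.2623 + 0.31×1.6363 + 0.21×0.9988 + 0.06×1.4854 + 0.29×1.8443 = 1.3751
MRP = 10.08% − 5.69% = 4.39%
E(R_P) = R_f + β_P × MRP = 5.69% + 1.3751 × 4.39% = 11.73%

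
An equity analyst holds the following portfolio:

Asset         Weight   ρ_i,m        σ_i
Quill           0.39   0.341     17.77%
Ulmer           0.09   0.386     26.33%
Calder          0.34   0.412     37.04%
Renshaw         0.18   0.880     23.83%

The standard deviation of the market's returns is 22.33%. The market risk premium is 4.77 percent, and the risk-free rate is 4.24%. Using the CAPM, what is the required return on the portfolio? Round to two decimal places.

β_Quill = 0.341 × 17.77% / 22.33% = 0.2714
β_Ulmer = 0.386 × 26.33% / 22.33% = 0.4551
β_Calder = 0.412 × 37.04% / 22.33% = 0.6834
β_Renshaw = 0.880 × 23.83% / 22.33% = 0.9391
β_P = Σ w_i β_i = 0.39×0.2714 + 0.09×0.4551 + 0.34×0.6834 + 0.18×0.9391 = 0.5482
E(R_P) = R_f + β_P × MRP = 4.24% + 0.5482 × 4.77% = 6.85%

6.85%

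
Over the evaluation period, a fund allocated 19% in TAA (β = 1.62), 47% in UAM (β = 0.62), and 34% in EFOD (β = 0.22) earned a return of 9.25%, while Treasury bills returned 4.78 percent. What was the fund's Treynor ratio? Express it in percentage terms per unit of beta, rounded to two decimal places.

6.63%

β_P = 0.19×1.62 + 0.47×0.62 + 0.34×0.22 = 0.6740
Treynor = (R_P − R_f) / β_P = (9.25% − 4.78%) / 0.6740 = 4.47% / 0.6740 = 6.63%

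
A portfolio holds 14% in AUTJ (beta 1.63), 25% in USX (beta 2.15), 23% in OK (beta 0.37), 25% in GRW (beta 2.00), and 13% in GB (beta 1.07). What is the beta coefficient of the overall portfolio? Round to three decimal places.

1.490

β_P = Σ w_i β_i = 0.14×1.63 + 0.25×2.15 + 0.23×0.37 + 0.25×2.00 + 0.13×1.07 = 1.4899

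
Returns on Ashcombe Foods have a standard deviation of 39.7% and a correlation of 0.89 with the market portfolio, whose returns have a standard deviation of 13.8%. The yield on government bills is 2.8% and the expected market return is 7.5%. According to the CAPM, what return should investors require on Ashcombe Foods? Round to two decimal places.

14.83%

β = ρ × σ_i / σ_m = 0.89 × 39.7% / 13.8% = 2.5604
MRP = 7.5% − 2.8% = 4.70%
E(R) = 2.8% + 2.5604 × 4.7% = 14.83%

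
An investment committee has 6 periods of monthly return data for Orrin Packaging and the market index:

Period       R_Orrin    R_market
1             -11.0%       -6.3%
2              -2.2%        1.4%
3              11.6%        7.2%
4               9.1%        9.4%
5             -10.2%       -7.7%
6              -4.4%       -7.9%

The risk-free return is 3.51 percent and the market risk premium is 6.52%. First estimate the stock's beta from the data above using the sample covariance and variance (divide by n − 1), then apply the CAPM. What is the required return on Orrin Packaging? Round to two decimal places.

Mean R_i = (-11.0 − 2.2 + 11.6 + 9.1 − 10.2 − 4.4) / 6 = -1.1833%
Mean R_m = (-6.3 + 1.4 + 7.2 + 9.4 − 7.7 − 7.9) / 6 = -0.6500%
Σ(R_i − R̄_i)(R_m − R̄_m) = 343.9650  ⇒  Cov = 343.9650 / 5 = 68.7930
Σ(R_m − R̄_m)² = 301.0150  ⇒  Var(R_m) = 301.0150 / 5 = 60.2030
β = Cov / Var(R_m) = 68.7930 / 60.2030 = 1.1427
E(R) = R_f + β × MRP = 3.51% + 1.1427 × 6.52% = 10.96%

10.96%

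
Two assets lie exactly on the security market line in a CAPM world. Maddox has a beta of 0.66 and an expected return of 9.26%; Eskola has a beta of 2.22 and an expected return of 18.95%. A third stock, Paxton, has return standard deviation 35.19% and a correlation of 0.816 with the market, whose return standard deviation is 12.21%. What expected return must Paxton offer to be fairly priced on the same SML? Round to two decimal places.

19.77%

MRP = (18.95% − 9.26%) / (2.22 − 0.66) = 6.2115%
R_f = 9.26% − 0.66 × 6.2115% = 5.1604%
β_Paxton = ρ·σ_i/σ_m = 0.816 × 35.19 / 12.21 = 2.3518
E(R_Paxton) = R_f + β × MRP = 5.1604% + 2.3518 × 6.2115% = 19.77%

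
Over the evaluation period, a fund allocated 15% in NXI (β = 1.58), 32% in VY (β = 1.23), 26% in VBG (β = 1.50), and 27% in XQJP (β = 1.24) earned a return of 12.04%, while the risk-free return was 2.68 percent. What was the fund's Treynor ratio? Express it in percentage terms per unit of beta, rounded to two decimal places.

β_P = 0.15×1.58 + 0.32×1.23 + 0.26×1.50 + 0.27×1.24 = 1.3554
Treynor = (R_P − R_f) / β_P = (12.04% − 2.68%) / 1.3554 = 9.36% / 1.3554 = 6.91%

6.91%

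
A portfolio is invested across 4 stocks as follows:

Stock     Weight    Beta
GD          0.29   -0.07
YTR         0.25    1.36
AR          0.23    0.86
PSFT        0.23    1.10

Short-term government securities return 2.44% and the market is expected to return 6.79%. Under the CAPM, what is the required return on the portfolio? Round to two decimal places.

5.79%

β_P = Σ w_i β_i = 0.29×-0.07 + 0.25×1.36 + 0.23×0.86 + 0.23×1.10 = 0.7705
MRP = 6.79% − 2.44% = 4.35%
E(R_P) = R_f + β_P × MRP = 2.44% + 0.7705 × 4.35% = 5.79%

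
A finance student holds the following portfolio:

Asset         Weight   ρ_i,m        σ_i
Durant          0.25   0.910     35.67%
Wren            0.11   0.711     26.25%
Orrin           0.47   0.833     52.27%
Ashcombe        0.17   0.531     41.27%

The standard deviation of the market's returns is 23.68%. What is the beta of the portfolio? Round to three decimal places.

β_Durant = 0.910 × 35.67% / 23.68% = 1.3708
β_Wren = 0.711 × 26.25% / 23.68% = 0.7882
β_Orrin = 0.833 × 52.27% / 23.68% = 1.8387
β_Ashcombe = 0.531 × 41.27% / 23.68% = 0.9254
β_P = Σ w_i β_i = 0.25×1.3708 + 0.11×0.7882 + 0.47×1.8387 + 0.17×0.9254 = 1.4509

1.451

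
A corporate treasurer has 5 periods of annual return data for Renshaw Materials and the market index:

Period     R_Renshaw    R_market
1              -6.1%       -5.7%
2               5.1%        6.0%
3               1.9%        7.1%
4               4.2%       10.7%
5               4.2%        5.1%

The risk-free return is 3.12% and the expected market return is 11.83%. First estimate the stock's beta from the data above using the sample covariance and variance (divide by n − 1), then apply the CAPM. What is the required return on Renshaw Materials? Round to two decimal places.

Mean R_i = (-6.1 + 5.1 + 1.9 + 4.2 + 4.2) / 5 = 1.8600%
Mean R_m = (-5.7 + 6.0 + 7.1 + 10.7 + 5.1) / 5 = 4.6400%
Σ(R_i − R̄_i)(R_m − R̄_m) = 102.0680  ⇒  Cov = 102.0680 / 4 = 25.5170
Σ(R_m − R̄_m)² = 151.7520  ⇒  Var(R_m) = 151.7520 / 4 = 37.9380
β = Cov / Var(R_m) = 25.5170 / 37.9380 = 0.6726
MRP = 11.83% − 3.12% = 8.71%
E(R) = R_f + β × MRP = 3.12% + 0.6726 × 8.71% = 8.98%

8.98%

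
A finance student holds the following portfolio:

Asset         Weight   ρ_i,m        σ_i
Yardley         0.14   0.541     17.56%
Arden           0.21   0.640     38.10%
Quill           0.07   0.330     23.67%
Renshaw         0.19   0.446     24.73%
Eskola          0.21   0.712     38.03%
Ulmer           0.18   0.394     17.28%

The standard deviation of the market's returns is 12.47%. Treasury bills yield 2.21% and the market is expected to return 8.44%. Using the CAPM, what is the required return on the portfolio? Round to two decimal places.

10.21%

β_Yardley = 0.541 × 17.56% / 12.47% = 0.7618
β_Arden = 0.640 × 38.10% / 12.47% = 1.9554
β_Quill = 0.330 × 23.67% / 12.47% = 0.6264
β_Renshaw = 0.446 × 24.73% / 12.47% = 0.8845
β_Eskola = 0.712 × 38.03% / 12.47% = 2.1714
β_Ulmer = 0.394 × 17.28% / 12.47% = 0.5460
β_P = Σ w_i β_i = 0.14×0.7618 + 0.21×1.9554 + 0.07×0.6264 + 0.19×0.8845 + 0.21×2.1714 + 0.18×0.5460 = 1.2835
MRP = 8.44% − 2.21% = 6.23%
E(R_P) = R_f + β_P × MRP = 2.21% + 1.2835 × 6.23% = 10.21%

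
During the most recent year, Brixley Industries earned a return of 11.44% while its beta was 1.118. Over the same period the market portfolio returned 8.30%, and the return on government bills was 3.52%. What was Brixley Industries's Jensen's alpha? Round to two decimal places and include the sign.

+2.58%

Market excess return = 8.30% − 3.52% = 4.78%
CAPM benchmark = R_f + β(R_m − R_f) = 3.52% + 1.118 × 4.78% = 8.86404%
α = actual − benchmark = 11.44% − 8.86404% = +2.58%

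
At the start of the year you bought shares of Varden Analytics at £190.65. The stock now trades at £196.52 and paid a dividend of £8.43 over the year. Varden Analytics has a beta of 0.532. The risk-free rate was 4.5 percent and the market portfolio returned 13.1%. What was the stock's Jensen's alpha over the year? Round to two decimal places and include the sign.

-1.57%

Realised HPR = (P1 + D1 − P0) / P0 = (196.52 + 8.43 − 190.65) / 190.65 = 14.30 / 190.65 = 7.5007%
MRP = 13.1% − 4.5% = 8.60%
CAPM required = R_f + β·MRP = 4.5% + 0.532 × 8.6% = 9.0752%
α = realised − required = 7.5007% − 9.0752% = -1.57%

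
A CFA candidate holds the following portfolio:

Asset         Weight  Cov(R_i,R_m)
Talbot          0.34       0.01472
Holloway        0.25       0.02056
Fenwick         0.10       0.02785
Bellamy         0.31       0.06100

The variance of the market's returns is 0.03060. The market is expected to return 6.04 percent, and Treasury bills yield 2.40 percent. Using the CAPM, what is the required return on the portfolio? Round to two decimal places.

6.19%

β_Talbot = 0.01472 / 0.03060 = 0.4810
β_Holloway = 0.02056 / 0.03060 = 0.6719
β_Fenwick = 0.02785 / 0.03060 = 0.9101
β_Bellamy = 0.06100 / 0.03060 = 1.9935
β_P = Σ w_i β_i = 0.34×0.4810 + 0.25×0.6719 + 0.10×0.9101 + 0.31×1.9935 = 1.0405
MRP = 6.04% − 2.40% = 3.64%
E(R_P) = R_f + β_P × MRP = 2.40% + 1.0405 × 3.64% = 6.19%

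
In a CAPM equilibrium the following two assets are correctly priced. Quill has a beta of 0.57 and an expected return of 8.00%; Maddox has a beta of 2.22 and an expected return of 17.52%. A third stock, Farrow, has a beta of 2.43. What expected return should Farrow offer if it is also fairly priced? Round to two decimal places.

MRP (SML slope) = (17.52% − 8.00%) / (2.22 − 0.57) = 9.52% / 1.65 = 5.7697%
R_f (intercept) = 8.00% − 0.57 × 5.7697% = 4.7113%
E(R_Farrow) = R_f + β × MRP = 4.7113% + 2.43 × 5.7697% = 18.73%

18.73%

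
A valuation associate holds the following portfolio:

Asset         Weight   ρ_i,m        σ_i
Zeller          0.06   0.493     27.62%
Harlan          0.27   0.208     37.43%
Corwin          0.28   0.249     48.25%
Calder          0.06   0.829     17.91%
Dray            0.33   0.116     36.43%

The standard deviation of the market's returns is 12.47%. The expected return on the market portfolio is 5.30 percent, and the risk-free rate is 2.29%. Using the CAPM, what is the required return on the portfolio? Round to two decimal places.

4.36%

β_Zeller = 0.493 × 27.62% / 12.47% = 1.0920
β_Harlan = 0.208 × 37.43% / 12.47% = 0.6243
β_Corwin = 0.249 × 48.25% / 12.47% = 0.9635
β_Calder = 0.829 × 17.91% / 12.47% = 1.1906
β_Dray = 0.116 × 36.43% / 12.47% = 0.3389
β_P = Σ w_i β_i = 0.06×1.0920 + 0.27×0.6243 + 0.28×0.9635 + 0.06×1.1906 + 0.33×0.3389 = 0.6871
MRP = 5.30% − 2.29% = 3.01%
E(R_P) = R_f + β_P × MRP = 2.29% + 0.6871 × 3.01% = 4.36%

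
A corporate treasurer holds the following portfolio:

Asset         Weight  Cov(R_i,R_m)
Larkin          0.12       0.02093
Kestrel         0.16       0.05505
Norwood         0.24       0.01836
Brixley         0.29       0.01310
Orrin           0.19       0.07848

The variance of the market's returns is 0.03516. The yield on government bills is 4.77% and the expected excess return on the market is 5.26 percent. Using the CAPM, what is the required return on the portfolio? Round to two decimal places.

β_Larkin = 0.02093 / 0.03516 = 0.5953
β_Kestrel = 0.05505 / 0.03516 = 1.5657
β_Norwood = 0.01836 / 0.03516 = 0.5222
β_Brixley = 0.01310 / 0.03516 = 0.3726
β_Orrin = 0.07848 / 0.03516 = 2.2321
β_P = Σ w_i β_i = 0.12×0.5953 + 0.16×1.5657 + 0.24×0.5222 + 0.29×0.3726 + 0.19×2.2321 = 0.9794
E(R_P) = R_f + β_P × MRP = 4.77% + 0.9794 × 5.26% = 9.92%

9.92%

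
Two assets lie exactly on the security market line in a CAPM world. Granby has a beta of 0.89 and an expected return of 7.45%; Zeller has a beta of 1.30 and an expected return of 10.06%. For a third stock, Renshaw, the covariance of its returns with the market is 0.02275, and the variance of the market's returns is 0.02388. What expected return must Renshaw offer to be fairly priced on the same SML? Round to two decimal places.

7.85%

MRP = (10.06% − 7.45%) / (1.30 − 0.89) = 6.3659%
R_f = 7.45% − 0.89 × 6.3659% = 1.7843%
β_Renshaw = Cov / Var(R_m) = 0.02275 / 0.02388 = 0.9527
E(R_Renshaw) = R_f + β × MRP = 1.7843% + 0.9527 × 6.3659% = 7.85%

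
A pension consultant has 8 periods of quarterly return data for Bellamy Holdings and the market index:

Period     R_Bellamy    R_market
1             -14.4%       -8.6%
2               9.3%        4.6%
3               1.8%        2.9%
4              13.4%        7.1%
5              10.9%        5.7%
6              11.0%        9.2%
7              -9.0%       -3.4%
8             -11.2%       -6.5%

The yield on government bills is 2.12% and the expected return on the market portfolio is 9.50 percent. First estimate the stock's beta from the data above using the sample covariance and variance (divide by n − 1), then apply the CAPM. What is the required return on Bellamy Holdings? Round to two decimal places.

Mean R_i = (-14.4 + 9.3 + 1.8 + 13.4 + 10.9 + 11.0 − 9.0 − 11.2) / 8 = 1.4750%
Mean R_m = (-8.6 + 4.6 + 2.9 + 7.1 + 5.7 + 9.2 − 3.4 − 6.5) / 8 = 1.3750%
Σ(R_i − R̄_i)(R_m − R̄_m) = 517.4850  ⇒  Cov = 517.4850 / 7 = 73.9264
Σ(R_m − R̄_m)² = 309.7550  ⇒  Var(R_m) = 309.7550 / 7 = 44.2507
β = Cov / Var(R_m) = 73.9264 / 44.2507 = 1.6706
MRP = 9.50% − 2.12% = 7.38%
E(R) = R_f + β × MRP = 2.12% + 1.6706 × 7.38% = 14.45%

14.45%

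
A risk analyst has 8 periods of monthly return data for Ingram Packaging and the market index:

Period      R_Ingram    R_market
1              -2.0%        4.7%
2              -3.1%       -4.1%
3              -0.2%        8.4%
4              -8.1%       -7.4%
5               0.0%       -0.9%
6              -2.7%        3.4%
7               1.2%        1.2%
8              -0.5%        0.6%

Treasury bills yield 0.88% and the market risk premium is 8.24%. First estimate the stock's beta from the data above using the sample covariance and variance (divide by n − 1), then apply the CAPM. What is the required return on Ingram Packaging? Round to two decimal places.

3.95%

Mean R_i = (-2.0 − 3.1 − 0.2 − 8.1 + 0.0 − 2.7 + 1.2 − 0.5) / 8 = -1.9250%
Mean R_m = (4.7 − 4.1 + 8.4 − 7.4 − 0.9 + 3.4 + 1.2 + 0.6) / 8 = 0.7375%
Σ(R_i − R̄_i)(R_m − R̄_m) = 64.8875  ⇒  Cov = 64.8875 / 7 = 9.2696
Σ(R_m − R̄_m)² = 174.0388  ⇒  Var(R_m) = 174.0388 / 7 = 24.8627
β = Cov / Var(R_m) = 9.2696 / 24.8627 = 0.3728
E(R) = R_f + β × MRP = 0.88% + 0.3728 × 8.24% = 3.95%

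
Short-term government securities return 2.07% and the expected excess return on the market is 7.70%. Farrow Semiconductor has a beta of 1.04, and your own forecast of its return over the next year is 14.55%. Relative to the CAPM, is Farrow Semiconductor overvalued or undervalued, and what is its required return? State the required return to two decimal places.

Undervalued; required return 10.08%

Required return = R_f + β·MRP = 2.07% + 1.04 × 7.70% = 10.08%
Forecast 14.55% > required 10.08% → the stock plots above the SML → undervalued.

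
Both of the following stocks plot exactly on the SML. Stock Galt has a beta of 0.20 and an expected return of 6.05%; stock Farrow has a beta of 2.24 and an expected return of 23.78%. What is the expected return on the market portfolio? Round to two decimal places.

13.00%

Both satisfy E(R) = R_f + β·MRP, so the slope of the SML is
MRP = (23.78% − 6.05%) / (2.24 − 0.20) = 17.73% / 2.04 = 8.6912%
R_f = E(R_Galt) − β_Galt·MRP = 6.05% − 0.20 × 8.6912% = 4.3118%
E(R_m) = R_f + MRP = 4.3118% + 8.6912% = 13.00%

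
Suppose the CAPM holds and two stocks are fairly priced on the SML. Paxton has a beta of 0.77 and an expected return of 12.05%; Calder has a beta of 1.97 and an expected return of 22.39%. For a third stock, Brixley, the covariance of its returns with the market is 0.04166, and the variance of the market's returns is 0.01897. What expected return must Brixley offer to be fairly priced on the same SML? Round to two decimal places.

MRP = (22.39% − 12.05%) / (1.97 − 0.77) = 8.6167%
R_f = 12.05% − 0.77 × 8.6167% = 5.4151%
β_Brixley = Cov / Var(R_m) = 0.04166 / 0.01897 = 2.1961
E(R_Brixley) = R_f + β × MRP = 5.4151% + 2.1961 × 8.6167% = 24.34%

24.34%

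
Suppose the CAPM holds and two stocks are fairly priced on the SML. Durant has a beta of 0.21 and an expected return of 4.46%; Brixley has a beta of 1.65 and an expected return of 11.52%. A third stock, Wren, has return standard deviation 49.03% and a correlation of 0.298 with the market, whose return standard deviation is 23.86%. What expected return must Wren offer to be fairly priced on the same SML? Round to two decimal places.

6.43%

MRP = (11.52% − 4.46%) / (1.65 − 0.21) = 4.9028%
R_f = 4.46% − 0.21 × 4.9028% = 3.4304%
β_Wren = ρ·σ_i/σ_m = 0.298 × 49.03 / 23.86 = 0.6124
E(R_Wren) = R_f + β × MRP = 3.4304% + 0.6124 × 4.9028% = 6.43%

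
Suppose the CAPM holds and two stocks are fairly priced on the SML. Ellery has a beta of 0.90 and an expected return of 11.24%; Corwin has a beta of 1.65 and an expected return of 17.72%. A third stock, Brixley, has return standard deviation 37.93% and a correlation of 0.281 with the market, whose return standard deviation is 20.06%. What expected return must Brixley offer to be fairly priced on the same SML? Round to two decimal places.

MRP = (17.72% − 11.24%) / (1.65 − 0.90) = 8.6400%
R_f = 11.24% − 0.90 × 8.6400% = 3.4640%
β_Brixley = ρ·σ_i/σ_m = 0.281 × 37.93 / 20.06 = 0.5313
E(R_Brixley) = R_f + β × MRP = 3.4640% + 0.5313 × 8.6400% = 8.05%

8.05%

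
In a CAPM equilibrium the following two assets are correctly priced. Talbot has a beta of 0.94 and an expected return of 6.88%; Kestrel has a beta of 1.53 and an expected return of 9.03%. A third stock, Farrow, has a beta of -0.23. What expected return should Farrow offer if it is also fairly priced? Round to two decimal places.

MRP (SML slope) = (9.03% − 6.88%) / (1.53 − 0.94) = 2.15% / 0.59 = 3.6441%
R_f (intercept) = 6.88% − 0.94 × 3.6441% = 3.4545%
E(R_Farrow) = R_f + β × MRP = 3.4545% + -0.23 × 3.6441% = 2.62%

2.62%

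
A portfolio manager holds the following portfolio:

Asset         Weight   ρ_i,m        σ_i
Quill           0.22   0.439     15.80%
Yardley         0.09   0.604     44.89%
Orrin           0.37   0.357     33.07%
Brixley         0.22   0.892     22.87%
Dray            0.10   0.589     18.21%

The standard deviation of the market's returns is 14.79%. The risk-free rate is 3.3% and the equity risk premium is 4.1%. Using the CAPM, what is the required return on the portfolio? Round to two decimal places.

7.15%

β_Quill = 0.439 × 15.80% / 14.79% = 0.4690
β_Yardley = 0.604 × 44.89% / 14.79% = 1.8332
β_Orrin = 0.357 × 33.07% / 14.79% = 0.7982
β_Brixley = 0.892 × 22.87% / 14.79% = 1.3793
β_Dray = 0.589 × 18.21% / 14.79% = 0.7252
β_P = Σ w_i β_i = 0.22×0.4690 + 0.09×1.8332 + 0.37×0.7982 + 0.22×1.3793 + 0.10×0.7252 = 0.9395
E(R_P) = R_f + β_P × MRP = 3.3% + 0.9395 × 4.1% = 7.15%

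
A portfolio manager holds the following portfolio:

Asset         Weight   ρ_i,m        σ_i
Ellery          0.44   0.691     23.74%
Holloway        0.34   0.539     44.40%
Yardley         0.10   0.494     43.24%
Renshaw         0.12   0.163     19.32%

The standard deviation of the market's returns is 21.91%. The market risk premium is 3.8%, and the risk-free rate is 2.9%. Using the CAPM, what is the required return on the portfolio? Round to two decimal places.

6.00%

β_Ellery = 0.691 × 23.74% / 21.91% = 0.7487
β_Holloway = 0.539 × 44.40% / 21.91% = 1.0923
β_Yardley = 0.494 × 43.24% / 21.91% = 0.9749
β_Renshaw = 0.163 × 19.32% / 21.91% = 0.1437
β_P = Σ w_i β_i = 0.44×0.7487 + 0.34×1.0923 + 0.10×0.9749 + 0.12×0.1437 = 0.8155
E(R_P) = R_f + β_P × MRP = 2.9% + 0.8155 × 3.8% = 6.00%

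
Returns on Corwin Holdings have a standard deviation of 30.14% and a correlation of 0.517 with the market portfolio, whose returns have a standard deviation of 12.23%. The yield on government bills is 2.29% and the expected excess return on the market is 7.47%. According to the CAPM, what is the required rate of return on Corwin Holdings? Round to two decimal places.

11.81%

β = ρ × σ_i / σ_m = 0.517 × 30.14% / 12.23% = 1.2741
E(R) = 2.29% + 1.2741 × 7.47% = 11.81%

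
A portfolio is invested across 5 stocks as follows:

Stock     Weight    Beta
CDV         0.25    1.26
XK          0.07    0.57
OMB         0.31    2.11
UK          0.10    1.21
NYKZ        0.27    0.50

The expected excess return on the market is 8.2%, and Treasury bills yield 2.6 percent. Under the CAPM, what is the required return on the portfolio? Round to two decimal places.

β_P = Σ w_i β_i = 0.25×1.26 + 0.07×0.57 + 0.31×2.11 + 0.10×1.21 + 0.27×0.50 = 1.2650
E(R_P) = R_f + β_P × MRP = 2.6% + 1.2650 × 8.2% = 12.97%

12.97%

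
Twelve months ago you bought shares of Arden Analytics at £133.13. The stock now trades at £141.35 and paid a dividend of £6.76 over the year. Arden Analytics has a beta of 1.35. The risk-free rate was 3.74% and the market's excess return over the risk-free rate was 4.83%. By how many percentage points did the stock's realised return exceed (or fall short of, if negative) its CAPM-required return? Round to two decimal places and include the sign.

Realised HPR = (P1 + D1 − P0) / P0 = (141.35 + 6.76 − 133.13) / 133.13 = 14.98 / 133.13 = 11.2522%
CAPM required = R_f + β·MRP = 3.74% + 1.35 × 4.83% = 10.2605%
α = realised − required = 11.2522% − 10.2605% = +0.99%

+0.99%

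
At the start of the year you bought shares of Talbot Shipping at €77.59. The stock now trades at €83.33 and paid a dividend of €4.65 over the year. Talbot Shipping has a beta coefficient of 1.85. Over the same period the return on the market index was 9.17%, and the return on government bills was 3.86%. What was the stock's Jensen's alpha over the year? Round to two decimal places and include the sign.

Realised HPR = (P1 + D1 − P0) / P0 = (83.33 + 4.65 − 77.59) / 77.59 = 10.39 / 77.59 = 13.3909%
MRP = 9.17% − 3.86% = 5.31%
CAPM required = R_f + β·MRP = 3.86% + 1.85 × 5.31% = 13.6835%
α = realised − required = 13.3909% − 13.6835% = -0.29%

-0.29%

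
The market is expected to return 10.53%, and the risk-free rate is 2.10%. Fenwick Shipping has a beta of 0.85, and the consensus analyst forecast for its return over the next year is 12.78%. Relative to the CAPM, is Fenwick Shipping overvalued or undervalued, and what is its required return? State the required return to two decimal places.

Undervalued; required return 9.27%

MRP = 10.53% − 2.10% = 8.43%
Required return = R_f + β·MRP = 2.10% + 0.85 × 8.43% = 9.27%
Forecast 12.78% > required 9.27% → the stock plots above the SML → undervalued.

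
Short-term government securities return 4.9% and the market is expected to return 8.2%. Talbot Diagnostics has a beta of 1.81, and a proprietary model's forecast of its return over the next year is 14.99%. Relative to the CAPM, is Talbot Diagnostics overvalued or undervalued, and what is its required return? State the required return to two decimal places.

Undervalued; required return 10.87%

MRP = 8.2% − 4.9% = 3.30%
Required return = R_f + β·MRP = 4.9% + 1.81 × 3.3% = 10.87%
Forecast 14.99% > required 10.87% → the stock plots above the SML → undervalued.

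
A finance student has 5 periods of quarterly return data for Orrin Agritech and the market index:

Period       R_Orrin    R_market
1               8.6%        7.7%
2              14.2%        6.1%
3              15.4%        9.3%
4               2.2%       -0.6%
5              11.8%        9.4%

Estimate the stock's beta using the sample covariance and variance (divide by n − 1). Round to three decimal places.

1.065

Mean R_i = (8.6 + 14.2 + 15.4 + 2.2 + 11.8) / 5 = 10.4400%
Mean R_m = (7.7 + 6.1 + 9.3 − 0.6 + 9.4) / 5 = 6.3800%
Σ(R_i − R̄_i)(R_m − R̄_m) = 72.6240  ⇒  Cov = 72.6240 / 4 = 18.1560
Σ(R_m − R̄_m)² = 68.1880  ⇒  Var(R_m) = 68.1880 / 4 = 17.0470
β = Cov / Var(R_m) = 18.1560 / 17.0470 = 1.0651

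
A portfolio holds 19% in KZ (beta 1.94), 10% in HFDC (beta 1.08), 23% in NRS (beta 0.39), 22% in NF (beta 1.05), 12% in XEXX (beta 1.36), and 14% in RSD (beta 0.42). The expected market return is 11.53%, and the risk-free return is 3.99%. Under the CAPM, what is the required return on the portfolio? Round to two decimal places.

11.68%

β_P = Σ w_i β_i = 0.19×1.94 + 0.10×1.08 + 0.23×0.39 + 0.22×1.05 + 0.12×1.36 + 0.14×0.42 = 1.0193
MRP = 11.53% − 3.99% = 7.54%
E(R_P) = R_f + β_P × MRP = 3.99% + 1.0193 × 7.54% = 11.68%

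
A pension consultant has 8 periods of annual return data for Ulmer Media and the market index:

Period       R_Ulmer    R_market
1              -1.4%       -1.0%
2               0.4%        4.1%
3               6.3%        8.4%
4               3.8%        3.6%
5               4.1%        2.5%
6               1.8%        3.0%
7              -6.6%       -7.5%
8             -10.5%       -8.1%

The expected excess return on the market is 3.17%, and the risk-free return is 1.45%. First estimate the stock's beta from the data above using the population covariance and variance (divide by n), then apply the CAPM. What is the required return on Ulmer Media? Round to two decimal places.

4.43%

Mean R_i = (-1.4 + 0.4 + 6.3 + 3.8 + 4.1 + 1.8 − 6.6 − 10.5) / 8 = -0.2625%
Mean R_m = (-1.0 + 4.1 + 8.4 + 3.6 + 2.5 + 3.0 − 7.5 − 8.1) / 8 = 0.6250%
Σ(R_i − R̄_i)(R_m − R̄_m) = 221.1525  ⇒  Cov = 221.1525 / 8 = 27.6441
Σ(R_m − R̄_m)² = 235.3150  ⇒  Var(R_m) = 235.3150 / 8 = 29.4144
β = Cov / Var(R_m) = 27.6441 / 29.4144 = 0.9398
E(R) = R_f + β × MRP = 1.45% + 0.9398 × 3.17% = 4.43%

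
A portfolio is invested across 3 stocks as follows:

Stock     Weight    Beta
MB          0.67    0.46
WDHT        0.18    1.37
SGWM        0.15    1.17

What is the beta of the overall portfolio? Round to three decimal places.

0.730

β_P = Σ w_i β_i = 0.67×0.46 + 0.18×1.37 + 0.15×1.17 = 0.7303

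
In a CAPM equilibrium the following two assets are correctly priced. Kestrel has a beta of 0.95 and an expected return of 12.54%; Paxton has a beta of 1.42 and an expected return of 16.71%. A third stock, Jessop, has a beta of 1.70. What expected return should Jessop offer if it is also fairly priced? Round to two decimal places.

MRP (SML slope) = (16.71% − 12.54%) / (1.42 − 0.95) = 4.17% / 0.47 = 8.8723%
R_f (intercept) = 12.54% − 0.95 × 8.8723% = 4.1113%
E(R_Jessop) = R_f + β × MRP = 4.1113% + 1.70 × 8.8723% = 19.19%

19.19%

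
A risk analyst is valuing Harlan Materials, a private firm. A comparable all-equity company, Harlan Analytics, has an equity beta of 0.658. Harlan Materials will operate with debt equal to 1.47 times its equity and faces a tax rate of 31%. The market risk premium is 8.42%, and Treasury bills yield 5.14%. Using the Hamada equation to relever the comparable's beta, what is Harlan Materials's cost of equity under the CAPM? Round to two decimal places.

16.30%

β_L = β_U × [1 + (1 − t)(D/E)] = 0.658 × [1 + (1 − 0.31) × 1.47]
    = 0.658 × [1 + 0.69 × 1.47] = 0.658 × 2.0143 = 1.3254
E(R) = R_f + β_L × MRP = 5.14% + 1.3254 × 8.42% = 16.30%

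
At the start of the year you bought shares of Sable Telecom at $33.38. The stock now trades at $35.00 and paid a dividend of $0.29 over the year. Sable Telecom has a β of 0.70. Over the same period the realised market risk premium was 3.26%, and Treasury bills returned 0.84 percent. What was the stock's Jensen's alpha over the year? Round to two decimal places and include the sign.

+2.60%

Realised HPR = (P1 + D1 − P0) / P0 = (35.00 + 0.29 − 33.38) / 33.38 = 1.91 / 33.38 = 5.7220%
CAPM required = R_f + β·MRP = 0.84% + 0.70 × 3.26% = 3.1220%
α = realised − required = 5.7220% − 3.1220% = +2.60%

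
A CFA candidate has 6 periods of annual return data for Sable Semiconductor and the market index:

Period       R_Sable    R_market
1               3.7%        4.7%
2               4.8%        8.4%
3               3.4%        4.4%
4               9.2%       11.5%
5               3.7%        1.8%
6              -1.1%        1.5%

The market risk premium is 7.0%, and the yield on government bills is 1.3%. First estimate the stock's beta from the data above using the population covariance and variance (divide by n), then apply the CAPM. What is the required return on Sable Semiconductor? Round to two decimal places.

6.46%

Mean R_i = (3.7 + 4.8 + 3.4 + 9.2 + 3.7 − 1.1) / 6 = 3.9500%
Mean R_m = (4.7 + 8.4 + 4.4 + 11.5 + 1.8 + 1.5) / 6 = 5.3833%
Σ(R_i − R̄_i)(R_m − R̄_m) = 55.8950  ⇒  Cov = 55.8950 / 6 = 9.3158
Σ(R_m − R̄_m)² = 75.8683  ⇒  Var(R_m) = 75.8683 / 6 = 12.6447
β = Cov / Var(R_m) = 9.3158 / 12.6447 = 0.7367
E(R) = R_f + β × MRP = 1.3% + 0.7367 × 7.0% = 6.46%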